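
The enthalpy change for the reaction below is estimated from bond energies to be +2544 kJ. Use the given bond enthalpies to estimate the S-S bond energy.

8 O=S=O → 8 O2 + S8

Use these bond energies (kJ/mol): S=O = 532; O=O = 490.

D(S-S) ≈ 256 kJ/mol

Let D be the S-S bond energy.
Σ(broken) = 16×532 = 8512
Σ(formed) = 8×490 + 8×D = 3920 + 8D
ΔH = Σ(broken) − Σ(formed) = (8512) − (3920 + 8D) = +4592 − 8D
Setting this equal to +2544 kJ gives 8D = 2048, so D = 256 kJ/mol.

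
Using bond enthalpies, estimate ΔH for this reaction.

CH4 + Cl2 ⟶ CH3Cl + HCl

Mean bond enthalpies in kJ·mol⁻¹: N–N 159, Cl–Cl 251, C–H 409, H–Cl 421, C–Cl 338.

Bonds broken (reactants):
  C–H: 4 × 409 = 1636
  Cl–Cl: 1 × 251 = 251
  Σ(broken) = 1887 kJ
Bonds formed (products):
  C–Cl: 1 × 338 = 338
  C–H: 3 × 409 = 1227
  H–Cl: 1 × 421 = 421
  Σ(formed) = 1986 kJ
ΔH = Σ(broken) − Σ(formed) = 1887 − 1986 = −99 kJ

ΔH ≈ −99 kJ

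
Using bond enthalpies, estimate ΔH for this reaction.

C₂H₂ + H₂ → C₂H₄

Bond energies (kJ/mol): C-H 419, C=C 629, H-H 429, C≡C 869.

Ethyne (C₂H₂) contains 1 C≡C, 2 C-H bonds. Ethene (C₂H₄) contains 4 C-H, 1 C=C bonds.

Bonds broken (reactants):
  C≡C: 1 × 869 = 869
  C-H: 2 × 419 = 838
  H-H: 1 × 429 = 429
  Σ(broken) = 2136 kJ
Bonds formed (products):
  C-H: 4 × 419 = 1676
  C=C: 1 × 629 = 629
  Σ(formed) = 2305 kJ
ΔH = Σ(broken) − Σ(formed) = 2136 − 2305 = −169 kJ

ΔH ≈ −169 kJ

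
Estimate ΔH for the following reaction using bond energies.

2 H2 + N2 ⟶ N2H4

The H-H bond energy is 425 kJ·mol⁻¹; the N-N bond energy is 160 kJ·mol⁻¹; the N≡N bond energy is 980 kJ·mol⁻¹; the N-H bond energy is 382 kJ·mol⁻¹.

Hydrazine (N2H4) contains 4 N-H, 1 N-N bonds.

ΔH ≈ +142 kJ

Bonds broken (reactants):
  H-H: 2 × 425 = 850
  N≡N: 1 × 980 = 980
  Σ(broken) = 1830 kJ
Bonds formed (products):
  N-H: 4 × 382 = 1528
  N-N: 1 × 160 = 160
  Σ(formed) = 1688 kJ
ΔH = Σ(broken) − Σ(formed) = 1830 − 1688 = +142 kJ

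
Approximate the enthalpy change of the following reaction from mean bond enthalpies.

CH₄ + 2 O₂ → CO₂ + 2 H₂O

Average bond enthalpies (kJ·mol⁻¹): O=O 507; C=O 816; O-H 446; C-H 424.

Bonds broken (reactants):
  C-H: 4 × 424 = 1696
  O=O: 2 × 507 = 1014
  Σ(broken) = 2710 kJ
Bonds formed (products):
  C=O: 2 × 816 = 1632
  O-H: 4 × 446 = 1784
  Σ(formed) = 3416 kJ
ΔH = Σ(broken) − Σ(formed) = 2710 − 3416 = −706 kJ

ΔH ≈ −706 kJ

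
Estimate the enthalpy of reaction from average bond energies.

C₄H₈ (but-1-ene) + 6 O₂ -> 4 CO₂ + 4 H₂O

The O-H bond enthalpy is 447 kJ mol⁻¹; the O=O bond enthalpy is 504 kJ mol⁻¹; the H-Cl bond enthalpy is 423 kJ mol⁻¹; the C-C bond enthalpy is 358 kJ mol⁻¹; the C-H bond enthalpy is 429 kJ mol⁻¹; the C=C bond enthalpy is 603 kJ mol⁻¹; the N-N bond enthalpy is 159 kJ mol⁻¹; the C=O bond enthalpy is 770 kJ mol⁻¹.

Bonds broken (reactants):
  C-C: 2 × 358 = 716
  C-H: 8 × 429 = 3432
  C=C: 1 × 603 = 603
  O=O: 6 × 504 = 3024
  Σ(broken) = 7775 kJ
Bonds formed (products):
  C=O: 8 × 770 = 6160
  O-H: 8 × 447 = 3576
  Σ(formed) = 9736 kJ
ΔH = Σ(broken) − Σ(formed) = 7775 − 9736 = −1961 kJ

ΔH ≈ −1961 kJ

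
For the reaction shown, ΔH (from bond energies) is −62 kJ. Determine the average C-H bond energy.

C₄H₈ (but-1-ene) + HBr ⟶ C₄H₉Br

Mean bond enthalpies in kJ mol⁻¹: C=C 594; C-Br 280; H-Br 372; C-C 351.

D(C-H) ≈ 397 kJ/mol

Let D be the C-H bond energy.
Σ(broken) = 2×351 + 8×D + 1×594 + 1×372 = 1668 + 8D
Σ(formed) = 1×280 + 3×351 + 9×D = 1333 + 9D
ΔH = Σ(broken) − Σ(formed) = (1668 + 8D) − (1333 + 9D) = +335 − D
Setting this equal to −62 kJ gives D = 397 kJ/mol.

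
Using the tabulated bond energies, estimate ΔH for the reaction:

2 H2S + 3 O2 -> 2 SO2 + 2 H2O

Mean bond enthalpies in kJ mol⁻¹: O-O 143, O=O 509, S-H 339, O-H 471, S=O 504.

Bonds broken (reactants):
  O=O: 3 × 509 = 1527
  S-H: 4 × 339 = 1356
  Σ(broken) = 2883 kJ
Bonds formed (products):
  O-H: 4 × 471 = 1884
  S=O: 4 × 504 = 2016
  Σ(formed) = 3900 kJ
ΔH = Σ(broken) − Σ(formed) = 2883 − 3900 = −1017 kJ

ΔH ≈ −1017 kJ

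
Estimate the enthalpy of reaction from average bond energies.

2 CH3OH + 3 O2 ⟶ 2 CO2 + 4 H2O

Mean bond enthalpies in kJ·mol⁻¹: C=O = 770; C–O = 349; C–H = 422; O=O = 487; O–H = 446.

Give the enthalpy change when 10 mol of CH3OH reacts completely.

Bonds broken (reactants):
  C–H: 6 × 422 = 2532
  C–O: 2 × 349 = 698
  O–H: 2 × 446 = 892
  O=O: 3 × 487 = 1461
  Σ(broken) = 5583 kJ
Bonds formed (products):
  C=O: 4 × 770 = 3080
  O–H: 8 × 446 = 3568
  Σ(formed) = 6648 kJ
ΔH = Σ(broken) − Σ(formed) = 5583 − 6648 = −1065 kJ
For 5× the reaction as written: 5 × (−1065) = −5325 kJ

ΔH = −5325 kJ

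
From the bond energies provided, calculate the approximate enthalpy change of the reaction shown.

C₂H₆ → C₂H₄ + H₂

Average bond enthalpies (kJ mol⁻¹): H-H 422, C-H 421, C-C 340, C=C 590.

Bonds broken (reactants):
  C-C: 1 × 340 = 340
  C-H: 6 × 421 = 2526
  Σ(broken) = 2866 kJ
Bonds formed (products):
  C-H: 4 × 421 = 1684
  C=C: 1 × 590 = 590
  H-H: 1 × 422 = 422
  Σ(formed) = 2696 kJ
ΔH = Σ(broken) − Σ(formed) = 2866 − 2696 = +170 kJ

ΔH ≈ +170 kJ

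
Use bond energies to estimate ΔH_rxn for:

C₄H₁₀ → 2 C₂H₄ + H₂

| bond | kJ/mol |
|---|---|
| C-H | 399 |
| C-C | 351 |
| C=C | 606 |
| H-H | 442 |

Bonds broken (reactants):
  C-C: 3 × 351 = 1053
  C-H: 10 × 399 = 3990
  Σ(broken) = 5043 kJ
Bonds formed (products):
  C-H: 8 × 399 = 3192
  C=C: 2 × 606 = 1212
  H-H: 1 × 442 = 442
  Σ(formed) = 4846 kJ
ΔH = Σ(broken) − Σ(formed) = 5043 − 4846 = +197 kJ

ΔH ≈ +197 kJ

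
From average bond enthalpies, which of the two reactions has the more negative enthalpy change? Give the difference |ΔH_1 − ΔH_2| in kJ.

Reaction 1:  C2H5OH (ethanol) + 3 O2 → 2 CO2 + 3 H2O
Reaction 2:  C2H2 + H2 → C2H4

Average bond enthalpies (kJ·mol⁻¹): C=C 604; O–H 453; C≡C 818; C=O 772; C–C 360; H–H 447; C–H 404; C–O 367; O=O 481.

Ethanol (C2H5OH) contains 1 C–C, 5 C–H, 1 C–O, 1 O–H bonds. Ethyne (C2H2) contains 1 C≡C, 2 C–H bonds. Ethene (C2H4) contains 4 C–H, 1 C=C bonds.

Reaction 1:
  Bonds broken (reactants):
    C–C: 1 × 360 = 360
    C–H: 5 × 404 = 2020
    C–O: 1 × 367 = 367
    O–H: 1 × 453 = 453
    O=O: 3 × 481 = 1443
    Σ(broken) = 4643 kJ
  Bonds formed (products):
    C=O: 4 × 772 = 3088
    O–H: 6 × 453 = 2718
    Σ(formed) = 5806 kJ
  ΔH_1 = 4643 − 5806 = −1163 kJ
Reaction 2:
  Bonds broken (reactants):
    C≡C: 1 × 818 = 818
    C–H: 2 × 404 = 808
    H–H: 1 × 447 = 447
    Σ(broken) = 2073 kJ
  Bonds formed (products):
    C–H: 4 × 404 = 1616
    C=C: 1 × 604 = 604
    Σ(formed) = 2220 kJ
  ΔH_2 = 2073 − 2220 = −147 kJ
ΔH_1 − ΔH_2 = −1016 kJ, so reaction 1 has the more negative ΔH; |ΔH_1 − ΔH_2| = 1016 kJ.

Reaction 1, by 1016 kJ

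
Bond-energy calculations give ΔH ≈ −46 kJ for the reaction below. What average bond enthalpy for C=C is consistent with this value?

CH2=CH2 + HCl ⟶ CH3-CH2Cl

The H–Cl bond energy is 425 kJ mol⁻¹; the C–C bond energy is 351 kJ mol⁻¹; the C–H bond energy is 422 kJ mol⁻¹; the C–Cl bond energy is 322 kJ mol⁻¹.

D(C=C) ≈ 624 kJ/mol

Let D be the C=C bond energy.
Σ(broken) = 4×422 + 1×D + 1×425 = 2113 + D
Σ(formed) = 1×351 + 1×322 + 5×422 = 2783
ΔH = Σ(broken) − Σ(formed) = (2113 + D) − (2783) = −670 + D
Setting this equal to −46 kJ gives D = 624 kJ/mol.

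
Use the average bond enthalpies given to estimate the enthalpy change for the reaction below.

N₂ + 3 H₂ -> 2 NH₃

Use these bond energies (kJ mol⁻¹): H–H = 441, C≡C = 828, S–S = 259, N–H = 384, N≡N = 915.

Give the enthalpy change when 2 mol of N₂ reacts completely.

ΔH = −132 kJ

Bonds broken (reactants):
  H–H: 3 × 441 = 1323
  N≡N: 1 × 915 = 915
  Σ(broken) = 2238 kJ
Bonds formed (products):
  N–H: 6 × 384 = 2304
  Σ(formed) = 2304 kJ
ΔH = Σ(broken) − Σ(formed) = 2238 − 2304 = −66 kJ
For 2× the reaction as written: 2 × (−66) = −132 kJ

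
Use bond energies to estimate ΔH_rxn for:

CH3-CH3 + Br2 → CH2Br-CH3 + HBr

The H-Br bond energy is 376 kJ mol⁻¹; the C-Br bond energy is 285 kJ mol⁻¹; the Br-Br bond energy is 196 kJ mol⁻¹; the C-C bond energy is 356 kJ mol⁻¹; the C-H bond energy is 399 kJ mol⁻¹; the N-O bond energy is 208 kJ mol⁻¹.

Bonds broken (reactants):
  Br-Br: 1 × 196 = 196
  C-C: 1 × 356 = 356
  C-H: 6 × 399 = 2394
  Σ(broken) = 2946 kJ
Bonds formed (products):
  C-Br: 1 × 285 = 285
  C-C: 1 × 356 = 356
  C-H: 5 × 399 = 1995
  H-Br: 1 × 376 = 376
  Σ(formed) = 3012 kJ
ΔH = Σ(broken) − Σ(formed) = 2946 − 3012 = −66 kJ

ΔH ≈ −66 kJ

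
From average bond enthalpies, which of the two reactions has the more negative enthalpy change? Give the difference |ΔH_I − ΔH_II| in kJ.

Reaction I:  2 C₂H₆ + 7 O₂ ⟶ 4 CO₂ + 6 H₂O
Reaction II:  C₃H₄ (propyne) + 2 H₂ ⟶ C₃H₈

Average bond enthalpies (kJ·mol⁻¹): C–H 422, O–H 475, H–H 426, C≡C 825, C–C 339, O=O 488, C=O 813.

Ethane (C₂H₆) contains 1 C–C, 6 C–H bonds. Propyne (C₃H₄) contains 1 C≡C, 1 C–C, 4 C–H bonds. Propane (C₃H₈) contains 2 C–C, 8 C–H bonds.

Reaction I, by 2696 kJ

Reaction I:
  Bonds broken (reactants):
    C–C: 2 × 339 = 678
    C–H: 12 × 422 = 5064
    O=O: 7 × 488 = 3416
    Σ(broken) = 9158 kJ
  Bonds formed (products):
    C=O: 8 × 813 = 6504
    O–H: 12 × 475 = 5700
    Σ(formed) = 12204 kJ
  ΔH_I = 9158 − 12204 = −3046 kJ
Reaction II:
  Bonds broken (reactants):
    C≡C: 1 × 825 = 825
    C–C: 1 × 339 = 339
    C–H: 4 × 422 = 1688
    H–H: 2 × 426 = 852
    Σ(broken) = 3704 kJ
  Bonds formed (products):
    C–C: 2 × 339 = 678
    C–H: 8 × 422 = 3376
    Σ(formed) = 4054 kJ
  ΔH_II = 3704 − 4054 = −350 kJ
ΔH_I − ΔH_II = −2696 kJ, so reaction I has the more negative ΔH; |ΔH_I − ΔH_II| = 2696 kJ.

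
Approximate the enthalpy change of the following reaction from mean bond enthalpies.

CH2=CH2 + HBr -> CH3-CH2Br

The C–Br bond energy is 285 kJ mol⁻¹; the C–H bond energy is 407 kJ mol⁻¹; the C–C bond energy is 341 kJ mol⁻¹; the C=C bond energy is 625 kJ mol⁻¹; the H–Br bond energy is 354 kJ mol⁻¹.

ΔH ≈ −54 kJ

Bonds broken (reactants):
  C–H: 4 × 407 = 1628
  C=C: 1 × 625 = 625
  H–Br: 1 × 354 = 354
  Σ(broken) = 2607 kJ
Bonds formed (products):
  C–Br: 1 × 285 = 285
  C–C: 1 × 341 = 341
  C–H: 5 × 407 = 2035
  Σ(formed) = 2661 kJ
ΔH = Σ(broken) − Σ(formed) = 2607 − 2661 = −54 kJ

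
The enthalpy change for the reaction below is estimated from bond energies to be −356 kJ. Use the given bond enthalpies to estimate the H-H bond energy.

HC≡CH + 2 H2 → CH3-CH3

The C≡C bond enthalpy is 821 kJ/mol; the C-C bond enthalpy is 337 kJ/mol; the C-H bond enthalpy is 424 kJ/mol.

Let D be the H-H bond energy.
Σ(broken) = 1×821 + 2×424 + 2×D = 1669 + 2D
Σ(formed) = 1×337 + 6×424 = 2881
ΔH = Σ(broken) − Σ(formed) = (1669 + 2D) − (2881) = −1212 + 2D
Setting this equal to −356 kJ gives 2D = 856, so D = 428 kJ/mol.

D(H-H) ≈ 428 kJ/mol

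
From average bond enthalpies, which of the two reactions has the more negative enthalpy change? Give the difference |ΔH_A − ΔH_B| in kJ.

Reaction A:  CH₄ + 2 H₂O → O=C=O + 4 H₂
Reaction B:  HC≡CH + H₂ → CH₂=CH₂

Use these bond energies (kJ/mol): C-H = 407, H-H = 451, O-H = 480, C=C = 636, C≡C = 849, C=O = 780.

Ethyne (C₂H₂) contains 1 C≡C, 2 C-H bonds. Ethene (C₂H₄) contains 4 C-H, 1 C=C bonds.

Reaction B, by 334 kJ

Reaction A:
  Bonds broken (reactants):
    C-H: 4 × 407 = 1628
    O-H: 4 × 480 = 1920
    Σ(broken) = 3548 kJ
  Bonds formed (products):
    C=O: 2 × 780 = 1560
    H-H: 4 × 451 = 1804
    Σ(formed) = 3364 kJ
  ΔH_A = 3548 − 3364 = +184 kJ
Reaction B:
  Bonds broken (reactants):
    C≡C: 1 × 849 = 849
    C-H: 2 × 407 = 814
    H-H: 1 × 451 = 451
    Σ(broken) = 2114 kJ
  Bonds formed (products):
    C-H: 4 × 407 = 1628
    C=C: 1 × 636 = 636
    Σ(formed) = 2264 kJ
  ΔH_B = 2114 − 2264 = −150 kJ
ΔH_A − ΔH_B = +334 kJ, so reaction B has the more negative ΔH; |ΔH_A − ΔH_B| = 334 kJ.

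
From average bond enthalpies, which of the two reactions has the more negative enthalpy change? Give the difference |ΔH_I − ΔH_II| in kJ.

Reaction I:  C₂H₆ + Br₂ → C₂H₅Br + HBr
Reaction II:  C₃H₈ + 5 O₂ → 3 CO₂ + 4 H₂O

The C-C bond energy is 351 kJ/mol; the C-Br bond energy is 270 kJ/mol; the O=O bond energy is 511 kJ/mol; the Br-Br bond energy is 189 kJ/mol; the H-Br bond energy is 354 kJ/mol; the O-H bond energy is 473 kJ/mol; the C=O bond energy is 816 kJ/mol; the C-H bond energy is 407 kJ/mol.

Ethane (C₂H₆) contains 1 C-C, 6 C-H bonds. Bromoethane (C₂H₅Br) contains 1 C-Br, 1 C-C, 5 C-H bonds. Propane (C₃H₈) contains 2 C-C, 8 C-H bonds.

Reaction I:
  Bonds broken (reactants):
    Br-Br: 1 × 189 = 189
    C-C: 1 × 351 = 351
    C-H: 6 × 407 = 2442
    Σ(broken) = 2982 kJ
  Bonds formed (products):
    C-Br: 1 × 270 = 270
    C-C: 1 × 351 = 351
    C-H: 5 × 407 = 2035
    H-Br: 1 × 354 = 354
    Σ(formed) = 3010 kJ
  ΔH_I = 2982 − 3010 = −28 kJ
Reaction II:
  Bonds broken (reactants):
    C-C: 2 × 351 = 702
    C-H: 8 × 407 = 3256
    O=O: 5 × 511 = 2555
    Σ(broken) = 6513 kJ
  Bonds formed (products):
    C=O: 6 × 816 = 4896
    O-H: 8 × 473 = 3784
    Σ(formed) = 8680 kJ
  ΔH_II = 6513 − 8680 = −2167 kJ
ΔH_I − ΔH_II = +2139 kJ, so reaction II has the more negative ΔH; |ΔH_I − ΔH_II| = 2139 kJ.

Reaction II, by 2139 kJ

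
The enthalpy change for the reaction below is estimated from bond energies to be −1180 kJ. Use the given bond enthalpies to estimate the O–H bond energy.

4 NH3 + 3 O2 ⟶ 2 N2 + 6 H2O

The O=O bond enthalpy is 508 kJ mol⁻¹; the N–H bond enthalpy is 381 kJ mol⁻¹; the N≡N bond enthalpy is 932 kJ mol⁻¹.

D(O–H) ≈ 451 kJ/mol

Let D be the O–H bond energy.
Σ(broken) = 12×381 + 3×508 = 6096
Σ(formed) = 2×932 + 12×D = 1864 + 12D
ΔH = Σ(broken) − Σ(formed) = (6096) − (1864 + 12D) = +4232 − 12D
Setting this equal to −1180 kJ gives 12D = 5412, so D = 451 kJ/mol.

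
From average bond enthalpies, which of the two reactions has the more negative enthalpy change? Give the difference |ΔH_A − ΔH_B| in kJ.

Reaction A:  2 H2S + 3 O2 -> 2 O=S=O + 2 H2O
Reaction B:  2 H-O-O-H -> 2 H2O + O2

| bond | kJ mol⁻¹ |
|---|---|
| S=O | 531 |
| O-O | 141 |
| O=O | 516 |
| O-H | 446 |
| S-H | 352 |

Reaction A, by 718 kJ

Reaction A:
  Bonds broken (reactants):
    O=O: 3 × 516 = 1548
    S-H: 4 × 352 = 1408
    Σ(broken) = 2956 kJ
  Bonds formed (products):
    O-H: 4 × 446 = 1784
    S=O: 4 × 531 = 2124
    Σ(formed) = 3908 kJ
  ΔH_A = 2956 − 3908 = −952 kJ
Reaction B:
  Bonds broken (reactants):
    O-H: 4 × 446 = 1784
    O-O: 2 × 141 = 282
    Σ(broken) = 2066 kJ
  Bonds formed (products):
    O-H: 4 × 446 = 1784
    O=O: 1 × 516 = 516
    Σ(formed) = 2300 kJ
  ΔH_B = 2066 − 2300 = −234 kJ
ΔH_A − ΔH_B = −718 kJ, so reaction A has the more negative ΔH; |ΔH_A − ΔH_B| = 718 kJ.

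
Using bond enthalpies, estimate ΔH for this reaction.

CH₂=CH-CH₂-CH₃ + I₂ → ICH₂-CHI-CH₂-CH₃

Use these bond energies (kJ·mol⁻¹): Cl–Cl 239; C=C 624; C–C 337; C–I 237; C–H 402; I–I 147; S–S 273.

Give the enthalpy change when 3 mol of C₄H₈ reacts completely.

ΔH = −120 kJ

Bonds broken (reactants):
  C–C: 2 × 337 = 674
  C–H: 8 × 402 = 3216
  C=C: 1 × 624 = 624
  I–I: 1 × 147 = 147
  Σ(broken) = 4661 kJ
Bonds formed (products):
  C–C: 3 × 337 = 1011
  C–H: 8 × 402 = 3216
  C–I: 2 × 237 = 474
  Σ(formed) = 4701 kJ
ΔH = Σ(broken) − Σ(formed) = 4661 − 4701 = −40 kJ
For 3× the reaction as written: 3 × (−40) = −120 kJ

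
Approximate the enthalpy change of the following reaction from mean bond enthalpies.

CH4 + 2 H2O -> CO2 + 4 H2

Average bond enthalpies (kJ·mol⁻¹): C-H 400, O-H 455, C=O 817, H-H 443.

Bonds broken (reactants):
  C-H: 4 × 400 = 1600
  O-H: 4 × 455 = 1820
  Σ(broken) = 3420 kJ
Bonds formed (products):
  C=O: 2 × 817 = 1634
  H-H: 4 × 443 = 1772
  Σ(formed) = 3406 kJ
ΔH = Σ(broken) − Σ(formed) = 3420 − 3406 = +14 kJ

ΔH ≈ +14 kJ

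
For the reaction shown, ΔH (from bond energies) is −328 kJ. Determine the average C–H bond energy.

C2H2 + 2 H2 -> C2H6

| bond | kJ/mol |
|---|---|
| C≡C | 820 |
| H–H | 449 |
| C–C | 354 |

D(C–H) ≈ 423 kJ/mol

Let D be the C–H bond energy.
Σ(broken) = 1×820 + 2×D + 2×449 = 1718 + 2D
Σ(formed) = 1×354 + 6×D = 354 + 6D
ΔH = Σ(broken) − Σ(formed) = (1718 + 2D) − (354 + 6D) = +1364 − 4D
Setting this equal to −328 kJ gives 4D = 1692, so D = 423 kJ/mol.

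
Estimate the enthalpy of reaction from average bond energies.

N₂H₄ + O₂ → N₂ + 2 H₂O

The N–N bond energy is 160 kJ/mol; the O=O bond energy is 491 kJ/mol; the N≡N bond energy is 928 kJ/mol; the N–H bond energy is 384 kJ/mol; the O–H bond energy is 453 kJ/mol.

ΔH ≈ −553 kJ

Bonds broken (reactants):
  N–H: 4 × 384 = 1536
  N–N: 1 × 160 = 160
  O=O: 1 × 491 = 491
  Σ(broken) = 2187 kJ
Bonds formed (products):
  N≡N: 1 × 928 = 928
  O–H: 4 × 453 = 1812
  Σ(formed) = 2740 kJ
ΔH = Σ(broken) − Σ(formed) = 2187 − 2740 = −553 kJ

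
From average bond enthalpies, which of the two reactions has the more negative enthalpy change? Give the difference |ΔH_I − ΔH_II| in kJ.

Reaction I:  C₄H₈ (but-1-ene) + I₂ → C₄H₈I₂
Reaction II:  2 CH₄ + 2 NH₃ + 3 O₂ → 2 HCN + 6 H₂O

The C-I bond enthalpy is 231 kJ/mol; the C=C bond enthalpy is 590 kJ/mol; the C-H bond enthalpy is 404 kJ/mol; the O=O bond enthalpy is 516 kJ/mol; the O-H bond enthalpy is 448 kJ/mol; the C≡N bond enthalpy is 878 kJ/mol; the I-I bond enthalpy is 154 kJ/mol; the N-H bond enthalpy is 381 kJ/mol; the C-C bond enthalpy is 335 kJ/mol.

Reaction II, by 821 kJ

Reaction I:
  Bonds broken (reactants):
    C-C: 2 × 335 = 670
    C-H: 8 × 404 = 3232
    C=C: 1 × 590 = 590
    I-I: 1 × 154 = 154
    Σ(broken) = 4646 kJ
  Bonds formed (products):
    C-C: 3 × 335 = 1005
    C-H: 8 × 404 = 3232
    C-I: 2 × 231 = 462
    Σ(formed) = 4699 kJ
  ΔH_I = 4646 − 4699 = −53 kJ
Reaction II:
  Bonds broken (reactants):
    C-H: 8 × 404 = 3232
    N-H: 6 × 381 = 2286
    O=O: 3 × 516 = 1548
    Σ(broken) = 7066 kJ
  Bonds formed (products):
    C≡N: 2 × 878 = 1756
    C-H: 2 × 404 = 808
    O-H: 12 × 448 = 5376
    Σ(formed) = 7940 kJ
  ΔH_II = 7066 − 7940 = −874 kJ
ΔH_I − ΔH_II = +821 kJ, so reaction II has the more negative ΔH; |ΔH_I − ΔH_II| = 821 kJ.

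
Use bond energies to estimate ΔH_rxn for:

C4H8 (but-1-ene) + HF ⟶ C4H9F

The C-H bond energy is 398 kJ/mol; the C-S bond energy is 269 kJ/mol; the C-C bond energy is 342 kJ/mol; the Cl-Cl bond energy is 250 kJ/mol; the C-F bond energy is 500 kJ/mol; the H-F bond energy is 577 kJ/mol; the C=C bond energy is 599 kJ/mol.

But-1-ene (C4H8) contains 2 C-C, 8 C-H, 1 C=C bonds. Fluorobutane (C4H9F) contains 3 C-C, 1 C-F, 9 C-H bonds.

Bonds broken (reactants):
  C-C: 2 × 342 = 684
  C-H: 8 × 398 = 3184
  C=C: 1 × 599 = 599
  H-F: 1 × 577 = 577
  Σ(broken) = 5044 kJ
Bonds formed (products):
  C-C: 3 × 342 = 1026
  C-F: 1 × 500 = 500
  C-H: 9 × 398 = 3582
  Σ(formed) = 5108 kJ
ΔH = Σ(broken) − Σ(formed) = 5044 − 5108 = −64 kJ

ΔH ≈ −64 kJ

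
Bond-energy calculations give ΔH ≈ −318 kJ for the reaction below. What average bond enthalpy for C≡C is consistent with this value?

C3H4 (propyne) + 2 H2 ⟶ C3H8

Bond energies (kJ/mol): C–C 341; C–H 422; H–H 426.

Let D be the C≡C bond energy.
Σ(broken) = 1×D + 1×341 + 4×422 + 2×426 = 2881 + D
Σ(formed) = 2×341 + 8×422 = 4058
ΔH = Σ(broken) − Σ(formed) = (2881 + D) − (4058) = −1177 + D
Setting this equal to −318 kJ gives D = 859 kJ/mol.

D(C≡C) ≈ 859 kJ/mol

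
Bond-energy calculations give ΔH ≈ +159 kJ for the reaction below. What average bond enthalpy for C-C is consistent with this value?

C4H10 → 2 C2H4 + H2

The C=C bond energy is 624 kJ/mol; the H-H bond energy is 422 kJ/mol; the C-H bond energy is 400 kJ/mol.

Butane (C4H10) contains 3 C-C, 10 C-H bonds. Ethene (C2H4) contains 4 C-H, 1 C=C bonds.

Let D be the C-C bond energy.
Σ(broken) = 3×D + 10×400 = 4000 + 3D
Σ(formed) = 8×400 + 2×624 + 1×422 = 4870
ΔH = Σ(broken) − Σ(formed) = (4000 + 3D) − (4870) = −870 + 3D
Setting this equal to +159 kJ gives 3D = 1029, so D = 343 kJ/mol.

D(C-C) ≈ 343 kJ/mol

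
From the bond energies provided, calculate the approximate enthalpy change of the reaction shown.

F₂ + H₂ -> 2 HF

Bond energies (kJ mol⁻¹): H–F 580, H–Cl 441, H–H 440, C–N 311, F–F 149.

ΔH ≈ −571 kJ

Bonds broken (reactants):
  F–F: 1 × 149 = 149
  H–H: 1 × 440 = 440
  Σ(broken) = 589 kJ
Bonds formed (products):
  H–F: 2 × 580 = 1160
  Σ(formed) = 1160 kJ
ΔH = Σ(broken) − Σ(formed) = 589 − 1160 = −571 kJ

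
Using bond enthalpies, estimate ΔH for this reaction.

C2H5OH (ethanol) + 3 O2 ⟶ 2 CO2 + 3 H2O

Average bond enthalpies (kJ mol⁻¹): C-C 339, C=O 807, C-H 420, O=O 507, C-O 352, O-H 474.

ΔH ≈ −1286 kJ

Bonds broken (reactants):
  C-C: 1 × 339 = 339
  C-H: 5 × 420 = 2100
  C-O: 1 × 352 = 352
  O-H: 1 × 474 = 474
  O=O: 3 × 507 = 1521
  Σ(broken) = 4786 kJ
Bonds formed (products):
  C=O: 4 × 807 = 3228
  O-H: 6 × 474 = 2844
  Σ(formed) = 6072 kJ
ΔH = Σ(broken) − Σ(formed) = 4786 − 6072 = −1286 kJ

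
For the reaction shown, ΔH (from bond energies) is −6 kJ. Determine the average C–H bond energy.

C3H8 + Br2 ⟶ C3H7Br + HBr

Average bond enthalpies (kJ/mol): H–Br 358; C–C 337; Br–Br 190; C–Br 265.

Let D be the C–H bond energy.
Σ(broken) = 1×190 + 2×337 + 8×D = 864 + 8D
Σ(formed) = 1×265 + 2×337 + 7×D + 1×358 = 1297 + 7D
ΔH = Σ(broken) − Σ(formed) = (864 + 8D) − (1297 + 7D) = −433 + D
Setting this equal to −6 kJ gives D = 427 kJ/mol.

D(C–H) ≈ 427 kJ/mol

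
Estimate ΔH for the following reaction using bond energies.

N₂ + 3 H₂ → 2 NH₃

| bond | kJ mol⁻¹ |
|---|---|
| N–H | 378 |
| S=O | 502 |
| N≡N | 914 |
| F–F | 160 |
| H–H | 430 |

ΔH ≈ −64 kJ

Bonds broken (reactants):
  H–H: 3 × 430 = 1290
  N≡N: 1 × 914 = 914
  Σ(broken) = 2204 kJ
Bonds formed (products):
  N–H: 6 × 378 = 2268
  Σ(formed) = 2268 kJ
ΔH = Σ(broken) − Σ(formed) = 2204 − 2268 = −64 kJ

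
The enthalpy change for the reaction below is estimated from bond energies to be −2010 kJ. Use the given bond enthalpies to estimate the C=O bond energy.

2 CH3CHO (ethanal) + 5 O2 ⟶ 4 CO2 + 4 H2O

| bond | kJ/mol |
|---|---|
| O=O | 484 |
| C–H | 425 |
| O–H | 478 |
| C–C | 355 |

D(C=O) ≈ 786 kJ/mol

Let D be the C=O bond energy.
Σ(broken) = 2×355 + 8×425 + 2×D + 5×484 = 6530 + 2D
Σ(formed) = 8×D + 8×478 = 3824 + 8D
ΔH = Σ(broken) − Σ(formed) = (6530 + 2D) − (3824 + 8D) = +2706 − 6D
Setting this equal to −2010 kJ gives 6D = 4716, so D = 786 kJ/mol.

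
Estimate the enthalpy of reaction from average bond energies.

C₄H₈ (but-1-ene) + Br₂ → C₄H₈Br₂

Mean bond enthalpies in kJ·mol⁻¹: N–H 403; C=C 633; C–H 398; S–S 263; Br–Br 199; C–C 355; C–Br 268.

ΔH ≈ −59 kJ

Bonds broken (reactants):
  Br–Br: 1 × 199 = 199
  C–C: 2 × 355 = 710
  C–H: 8 × 398 = 3184
  C=C: 1 × 633 = 633
  Σ(broken) = 4726 kJ
Bonds formed (products):
  C–Br: 2 × 268 = 536
  C–C: 3 × 355 = 1065
  C–H: 8 × 398 = 3184
  Σ(formed) = 4785 kJ
ΔH = Σ(broken) − Σ(formed) = 4726 − 4785 = −59 kJ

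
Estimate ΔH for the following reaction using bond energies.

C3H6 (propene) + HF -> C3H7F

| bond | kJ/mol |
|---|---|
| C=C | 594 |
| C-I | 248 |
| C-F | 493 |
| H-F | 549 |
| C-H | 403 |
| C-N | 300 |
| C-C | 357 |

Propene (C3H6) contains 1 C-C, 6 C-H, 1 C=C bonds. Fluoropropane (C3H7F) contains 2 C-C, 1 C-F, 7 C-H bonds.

ΔH ≈ −110 kJ

Bonds broken (reactants):
  C-C: 1 × 357 = 357
  C-H: 6 × 403 = 2418
  C=C: 1 × 594 = 594
  H-F: 1 × 549 = 549
  Σ(broken) = 3918 kJ
Bonds formed (products):
  C-C: 2 × 357 = 714
  C-F: 1 × 493 = 493
  C-H: 7 × 403 = 2821
  Σ(formed) = 4028 kJ
ΔH = Σ(broken) − Σ(formed) = 3918 − 4028 = −110 kJ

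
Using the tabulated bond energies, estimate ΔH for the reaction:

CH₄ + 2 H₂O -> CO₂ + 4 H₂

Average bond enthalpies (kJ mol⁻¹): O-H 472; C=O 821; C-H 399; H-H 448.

ΔH ≈ +50 kJ

Bonds broken (reactants):
  C-H: 4 × 399 = 1596
  O-H: 4 × 472 = 1888
  Σ(broken) = 3484 kJ
Bonds formed (products):
  C=O: 2 × 821 = 1642
  H-H: 4 × 448 = 1792
  Σ(formed) = 3434 kJ
ΔH = Σ(broken) − Σ(formed) = 3484 − 3434 = +50 kJ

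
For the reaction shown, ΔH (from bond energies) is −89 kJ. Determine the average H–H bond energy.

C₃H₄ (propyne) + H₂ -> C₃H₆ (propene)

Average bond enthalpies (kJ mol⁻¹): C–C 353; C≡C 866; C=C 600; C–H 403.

D(H–H) ≈ 451 kJ/mol

Let D be the H–H bond energy.
Σ(broken) = 1×866 + 1×353 + 4×403 + 1×D = 2831 + D
Σ(formed) = 1×353 + 6×403 + 1×600 = 3371
ΔH = Σ(broken) − Σ(formed) = (2831 + D) − (3371) = −540 + D
Setting this equal to −89 kJ gives D = 451 kJ/mol.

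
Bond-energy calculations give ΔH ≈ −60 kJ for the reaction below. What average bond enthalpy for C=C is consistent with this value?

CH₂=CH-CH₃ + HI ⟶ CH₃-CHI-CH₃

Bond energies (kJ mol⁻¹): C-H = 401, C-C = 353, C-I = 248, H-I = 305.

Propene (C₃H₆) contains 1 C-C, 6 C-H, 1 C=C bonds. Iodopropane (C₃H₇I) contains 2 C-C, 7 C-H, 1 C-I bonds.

D(C=C) ≈ 637 kJ/mol

Let D be the C=C bond energy.
Σ(broken) = 1×353 + 6×401 + 1×D + 1×305 = 3064 + D
Σ(formed) = 2×353 + 7×401 + 1×248 = 3761
ΔH = Σ(broken) − Σ(formed) = (3064 + D) − (3761) = −697 + D
Setting this equal to −60 kJ gives D = 637 kJ/mol.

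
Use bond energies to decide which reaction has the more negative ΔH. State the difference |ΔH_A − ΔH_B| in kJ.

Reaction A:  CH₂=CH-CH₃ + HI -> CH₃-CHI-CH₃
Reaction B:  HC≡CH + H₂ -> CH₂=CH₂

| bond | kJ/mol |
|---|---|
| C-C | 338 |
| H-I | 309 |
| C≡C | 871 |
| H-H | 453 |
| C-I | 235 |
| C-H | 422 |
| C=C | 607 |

Reaction A:
  Bonds broken (reactants):
    C-C: 1 × 338 = 338
    C-H: 6 × 422 = 2532
    C=C: 1 × 607 = 607
    H-I: 1 × 309 = 309
    Σ(broken) = 3786 kJ
  Bonds formed (products):
    C-C: 2 × 338 = 676
    C-H: 7 × 422 = 2954
    C-I: 1 × 235 = 235
    Σ(formed) = 3865 kJ
  ΔH_A = 3786 − 3865 = −79 kJ
Reaction B:
  Bonds broken (reactants):
    C≡C: 1 × 871 = 871
    C-H: 2 × 422 = 844
    H-H: 1 × 453 = 453
    Σ(broken) = 2168 kJ
  Bonds formed (products):
    C-H: 4 × 422 = 1688
    C=C: 1 × 607 = 607
    Σ(formed) = 2295 kJ
  ΔH_B = 2168 − 2295 = −127 kJ
ΔH_A − ΔH_B = +48 kJ, so reaction B has the more negative ΔH; |ΔH_A − ΔH_B| = 48 kJ.

Reaction B, by 48 kJ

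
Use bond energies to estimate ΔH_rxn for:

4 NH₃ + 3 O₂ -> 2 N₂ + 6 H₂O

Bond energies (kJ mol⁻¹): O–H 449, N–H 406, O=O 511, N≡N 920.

ΔH ≈ −823 kJ

Bonds broken (reactants):
  N–H: 12 × 406 = 4872
  O=O: 3 × 511 = 1533
  Σ(broken) = 6405 kJ
Bonds formed (products):
  N≡N: 2 × 920 = 1840
  O–H: 12 × 449 = 5388
  Σ(formed) = 7228 kJ
ΔH = Σ(broken) − Σ(formed) = 6405 − 7228 = −823 kJ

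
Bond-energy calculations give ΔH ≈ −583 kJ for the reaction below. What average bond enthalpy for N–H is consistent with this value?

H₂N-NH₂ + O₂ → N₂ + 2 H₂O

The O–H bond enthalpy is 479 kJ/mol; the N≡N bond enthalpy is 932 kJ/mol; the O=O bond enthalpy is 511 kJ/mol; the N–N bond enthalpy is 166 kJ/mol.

Let D be the N–H bond energy.
Σ(broken) = 4×D + 1×166 + 1×511 = 677 + 4D
Σ(formed) = 1×932 + 4×479 = 2848
ΔH = Σ(broken) − Σ(formed) = (677 + 4D) − (2848) = −2171 + 4D
Setting this equal to −583 kJ gives 4D = 1588, so D = 397 kJ/mol.

D(N–H) ≈ 397 kJ/mol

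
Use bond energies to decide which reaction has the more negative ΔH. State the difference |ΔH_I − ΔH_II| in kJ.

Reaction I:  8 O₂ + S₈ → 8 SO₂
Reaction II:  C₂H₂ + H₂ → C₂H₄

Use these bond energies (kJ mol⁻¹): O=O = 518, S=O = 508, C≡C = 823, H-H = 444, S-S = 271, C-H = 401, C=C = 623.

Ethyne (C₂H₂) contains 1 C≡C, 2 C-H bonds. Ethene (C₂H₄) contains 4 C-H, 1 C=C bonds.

Reaction I:
  Bonds broken (reactants):
    O=O: 8 × 518 = 4144
    S-S: 8 × 271 = 2168
    Σ(broken) = 6312 kJ
  Bonds formed (products):
    S=O: 16 × 508 = 8128
    Σ(formed) = 8128 kJ
  ΔH_I = 6312 − 8128 = −1816 kJ
Reaction II:
  Bonds broken (reactants):
    C≡C: 1 × 823 = 823
    C-H: 2 × 401 = 802
    H-H: 1 × 444 = 444
    Σ(broken) = 2069 kJ
  Bonds formed (products):
    C-H: 4 × 401 = 1604
    C=C: 1 × 623 = 623
    Σ(formed) = 2227 kJ
  ΔH_II = 2069 − 2227 = −158 kJ
ΔH_I − ΔH_II = −1658 kJ, so reaction I has the more negative ΔH; |ΔH_I − ΔH_II| = 1658 kJ.

Reaction I, by 1658 kJ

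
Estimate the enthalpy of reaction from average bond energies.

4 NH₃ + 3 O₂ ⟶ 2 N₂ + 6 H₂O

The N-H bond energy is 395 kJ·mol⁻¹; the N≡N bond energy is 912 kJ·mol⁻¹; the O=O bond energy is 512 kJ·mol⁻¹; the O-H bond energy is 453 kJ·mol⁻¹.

Bonds broken (reactants):
  N-H: 12 × 395 = 4740
  O=O: 3 × 512 = 1536
  Σ(broken) = 6276 kJ
Bonds formed (products):
  N≡N: 2 × 912 = 1824
  O-H: 12 × 453 = 5436
  Σ(formed) = 7260 kJ
ΔH = Σ(broken) − Σ(formed) = 6276 − 7260 = −984 kJ

ΔH ≈ −984 kJ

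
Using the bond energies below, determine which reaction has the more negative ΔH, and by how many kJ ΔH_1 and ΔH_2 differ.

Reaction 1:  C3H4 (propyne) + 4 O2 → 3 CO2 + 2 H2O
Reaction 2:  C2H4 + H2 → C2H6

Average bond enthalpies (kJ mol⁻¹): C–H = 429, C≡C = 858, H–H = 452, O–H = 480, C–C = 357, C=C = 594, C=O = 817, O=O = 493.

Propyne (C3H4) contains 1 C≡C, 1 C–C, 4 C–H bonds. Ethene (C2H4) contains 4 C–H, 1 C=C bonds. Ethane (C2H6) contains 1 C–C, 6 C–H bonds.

Reaction 1, by 1750 kJ

Reaction 1:
  Bonds broken (reactants):
    C≡C: 1 × 858 = 858
    C–C: 1 × 357 = 357
    C–H: 4 × 429 = 1716
    O=O: 4 × 493 = 1972
    Σ(broken) = 4903 kJ
  Bonds formed (products):
    C=O: 6 × 817 = 4902
    O–H: 4 × 480 = 1920
    Σ(formed) = 6822 kJ
  ΔH_1 = 4903 − 6822 = −1919 kJ
Reaction 2:
  Bonds broken (reactants):
    C–H: 4 × 429 = 1716
    C=C: 1 × 594 = 594
    H–H: 1 × 452 = 452
    Σ(broken) = 2762 kJ
  Bonds formed (products):
    C–C: 1 × 357 = 357
    C–H: 6 × 429 = 2574
    Σ(formed) = 2931 kJ
  ΔH_2 = 2762 − 2931 = −169 kJ
ΔH_1 − ΔH_2 = −1750 kJ, so reaction 1 has the more negative ΔH; |ΔH_1 − ΔH_2| = 1750 kJ.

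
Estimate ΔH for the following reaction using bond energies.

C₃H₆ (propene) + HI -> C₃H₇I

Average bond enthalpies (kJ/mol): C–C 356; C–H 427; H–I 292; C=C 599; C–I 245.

ΔH ≈ −137 kJ

Bonds broken (reactants):
  C–C: 1 × 356 = 356
  C–H: 6 × 427 = 2562
  C=C: 1 × 599 = 599
  H–I: 1 × 292 = 292
  Σ(broken) = 3809 kJ
Bonds formed (products):
  C–C: 2 × 356 = 712
  C–H: 7 × 427 = 2989
  C–I: 1 × 245 = 245
  Σ(formed) = 3946 kJ
ΔH = Σ(broken) − Σ(formed) = 3809 − 3946 = −137 kJ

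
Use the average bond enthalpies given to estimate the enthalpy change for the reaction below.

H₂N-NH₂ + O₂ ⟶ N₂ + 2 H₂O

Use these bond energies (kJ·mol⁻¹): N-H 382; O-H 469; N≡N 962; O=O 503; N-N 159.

ΔH ≈ −648 kJ

Bonds broken (reactants):
  N-H: 4 × 382 = 1528
  N-N: 1 × 159 = 159
  O=O: 1 × 503 = 503
  Σ(broken) = 2190 kJ
Bonds formed (products):
  N≡N: 1 × 962 = 962
  O-H: 4 × 469 = 1876
  Σ(formed) = 2838 kJ
ΔH = Σ(broken) − Σ(formed) = 2190 − 2838 = −648 kJ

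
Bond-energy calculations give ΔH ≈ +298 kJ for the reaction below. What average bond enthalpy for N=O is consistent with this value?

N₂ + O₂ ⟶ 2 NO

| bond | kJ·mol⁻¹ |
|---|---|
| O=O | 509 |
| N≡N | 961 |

Let D be the N=O bond energy.
Σ(broken) = 1×961 + 1×509 = 1470
Σ(formed) = 2×D = 2D
ΔH = Σ(broken) − Σ(formed) = (1470) − (2D) = +1470 − 2D
Setting this equal to +298 kJ gives 2D = 1172, so D = 586 kJ/mol.

D(N=O) ≈ 586 kJ/mol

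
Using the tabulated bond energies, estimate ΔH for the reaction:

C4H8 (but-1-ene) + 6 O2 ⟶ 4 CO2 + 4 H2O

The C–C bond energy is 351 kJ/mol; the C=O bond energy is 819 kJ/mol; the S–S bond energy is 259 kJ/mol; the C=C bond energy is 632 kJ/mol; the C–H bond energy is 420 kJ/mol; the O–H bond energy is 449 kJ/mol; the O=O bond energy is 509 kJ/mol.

Bonds broken (reactants):
  C–C: 2 × 351 = 702
  C–H: 8 × 420 = 3360
  C=C: 1 × 632 = 632
  O=O: 6 × 509 = 3054
  Σ(broken) = 7748 kJ
Bonds formed (products):
  C=O: 8 × 819 = 6552
  O–H: 8 × 449 = 3592
  Σ(formed) = 10144 kJ
ΔH = Σ(broken) − Σ(formed) = 7748 − 10144 = −2396 kJ

ΔH ≈ −2396 kJ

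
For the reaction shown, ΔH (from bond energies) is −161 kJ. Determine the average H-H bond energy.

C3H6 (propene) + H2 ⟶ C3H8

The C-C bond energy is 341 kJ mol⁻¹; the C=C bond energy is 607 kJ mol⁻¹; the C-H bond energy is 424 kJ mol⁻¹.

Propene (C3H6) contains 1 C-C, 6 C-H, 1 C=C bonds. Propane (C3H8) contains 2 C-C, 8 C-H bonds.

D(H-H) ≈ 421 kJ/mol

Let D be the H-H bond energy.
Σ(broken) = 1×341 + 6×424 + 1×607 + 1×D = 3492 + D
Σ(formed) = 2×341 + 8×424 = 4074
ΔH = Σ(broken) − Σ(formed) = (3492 + D) − (4074) = −582 + D
Setting this equal to −161 kJ gives D = 421 kJ/mol.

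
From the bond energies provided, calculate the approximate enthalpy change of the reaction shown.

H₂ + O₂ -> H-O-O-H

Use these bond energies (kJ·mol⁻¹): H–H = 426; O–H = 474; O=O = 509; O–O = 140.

Bonds broken (reactants):
  H–H: 1 × 426 = 426
  O=O: 1 × 509 = 509
  Σ(broken) = 935 kJ
Bonds formed (products):
  O–H: 2 × 474 = 948
  O–O: 1 × 140 = 140
  Σ(formed) = 1088 kJ
ΔH = Σ(broken) − Σ(formed) = 935 − 1088 = −153 kJ

ΔH ≈ −153 kJ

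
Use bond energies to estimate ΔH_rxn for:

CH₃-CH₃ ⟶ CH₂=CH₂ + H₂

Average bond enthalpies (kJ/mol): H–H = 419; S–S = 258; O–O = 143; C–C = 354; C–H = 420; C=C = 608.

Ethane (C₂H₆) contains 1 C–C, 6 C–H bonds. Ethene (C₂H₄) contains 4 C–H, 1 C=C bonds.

Bonds broken (reactants):
  C–C: 1 × 354 = 354
  C–H: 6 × 420 = 2520
  Σ(broken) = 2874 kJ
Bonds formed (products):
  C–H: 4 × 420 = 1680
  C=C: 1 × 608 = 608
  H–H: 1 × 419 = 419
  Σ(formed) = 2707 kJ
ΔH = Σ(broken) − Σ(formed) = 2874 − 2707 = +167 kJ

ΔH ≈ +167 kJ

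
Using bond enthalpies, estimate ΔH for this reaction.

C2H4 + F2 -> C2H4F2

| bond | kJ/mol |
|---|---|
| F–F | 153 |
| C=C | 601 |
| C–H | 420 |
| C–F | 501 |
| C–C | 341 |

Bonds broken (reactants):
  C–H: 4 × 420 = 1680
  C=C: 1 × 601 = 601
  F–F: 1 × 153 = 153
  Σ(broken) = 2434 kJ
Bonds formed (products):
  C–C: 1 × 341 = 341
  C–F: 2 × 501 = 1002
  C–H: 4 × 420 = 1680
  Σ(formed) = 3023 kJ
ΔH = Σ(broken) − Σ(formed) = 2434 − 3023 = −589 kJ

ΔH ≈ −589 kJ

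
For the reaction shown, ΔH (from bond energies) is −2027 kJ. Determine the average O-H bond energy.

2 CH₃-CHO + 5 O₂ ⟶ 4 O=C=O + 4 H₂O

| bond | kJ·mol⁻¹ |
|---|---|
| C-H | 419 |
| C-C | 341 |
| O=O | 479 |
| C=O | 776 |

D(O-H) ≈ 475 kJ/mol

Let D be the O-H bond energy.
Σ(broken) = 2×341 + 8×419 + 2×776 + 5×479 = 7981
Σ(formed) = 8×776 + 8×D = 6208 + 8D
ΔH = Σ(broken) − Σ(formed) = (7981) − (6208 + 8D) = +1773 − 8D
Setting this equal to −2027 kJ gives 8D = 3800, so D = 475 kJ/mol.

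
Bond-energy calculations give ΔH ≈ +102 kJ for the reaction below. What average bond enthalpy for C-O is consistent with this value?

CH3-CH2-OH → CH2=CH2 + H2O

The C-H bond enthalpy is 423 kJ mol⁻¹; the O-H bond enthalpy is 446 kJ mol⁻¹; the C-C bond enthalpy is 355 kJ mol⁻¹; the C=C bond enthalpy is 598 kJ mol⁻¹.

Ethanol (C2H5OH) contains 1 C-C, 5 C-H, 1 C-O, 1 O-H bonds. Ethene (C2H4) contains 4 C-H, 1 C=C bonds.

Let D be the C-O bond energy.
Σ(broken) = 1×355 + 5×423 + 1×D + 1×446 = 2916 + D
Σ(formed) = 4×423 + 1×598 + 2×446 = 3182
ΔH = Σ(broken) − Σ(formed) = (2916 + D) − (3182) = −266 + D
Setting this equal to +102 kJ gives D = 368 kJ/mol.

D(C-O) ≈ 368 kJ/mol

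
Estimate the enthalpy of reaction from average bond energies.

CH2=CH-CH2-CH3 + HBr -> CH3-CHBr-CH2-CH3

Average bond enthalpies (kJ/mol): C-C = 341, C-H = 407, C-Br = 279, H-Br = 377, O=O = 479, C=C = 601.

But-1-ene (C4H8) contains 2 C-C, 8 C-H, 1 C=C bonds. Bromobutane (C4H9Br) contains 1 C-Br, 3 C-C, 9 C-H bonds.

ΔH ≈ −49 kJ

Bonds broken (reactants):
  C-C: 2 × 341 = 682
  C-H: 8 × 407 = 3256
  C=C: 1 × 601 = 601
  H-Br: 1 × 377 = 377
  Σ(broken) = 4916 kJ
Bonds formed (products):
  C-Br: 1 × 279 = 279
  C-C: 3 × 341 = 1023
  C-H: 9 × 407 = 3663
  Σ(formed) = 4965 kJ
ΔH = Σ(broken) − Σ(formed) = 4916 − 4965 = −49 kJ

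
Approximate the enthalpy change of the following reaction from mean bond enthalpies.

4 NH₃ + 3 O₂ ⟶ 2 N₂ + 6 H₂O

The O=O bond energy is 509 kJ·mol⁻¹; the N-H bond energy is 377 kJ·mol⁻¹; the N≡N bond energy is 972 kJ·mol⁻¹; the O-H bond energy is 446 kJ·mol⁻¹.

ΔH ≈ −1245 kJ

Bonds broken (reactants):
  N-H: 12 × 377 = 4524
  O=O: 3 × 509 = 1527
  Σ(broken) = 6051 kJ
Bonds formed (products):
  N≡N: 2 × 972 = 1944
  O-H: 12 × 446 = 5352
  Σ(formed) = 7296 kJ
ΔH = Σ(broken) − Σ(formed) = 6051 − 7296 = −1245 kJ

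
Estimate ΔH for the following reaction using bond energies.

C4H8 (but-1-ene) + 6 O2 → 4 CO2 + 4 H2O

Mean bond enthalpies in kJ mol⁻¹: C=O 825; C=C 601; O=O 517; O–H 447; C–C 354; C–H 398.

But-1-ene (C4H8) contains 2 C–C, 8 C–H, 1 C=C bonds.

ΔH ≈ −2581 kJ

Bonds broken (reactants):
  C–C: 2 × 354 = 708
  C–H: 8 × 398 = 3184
  C=C: 1 × 601 = 601
  O=O: 6 × 517 = 3102
  Σ(broken) = 7595 kJ
Bonds formed (products):
  C=O: 8 × 825 = 6600
  O–H: 8 × 447 = 3576
  Σ(formed) = 10176 kJ
ΔH = Σ(broken) − Σ(formed) = 7595 − 10176 = −2581 kJ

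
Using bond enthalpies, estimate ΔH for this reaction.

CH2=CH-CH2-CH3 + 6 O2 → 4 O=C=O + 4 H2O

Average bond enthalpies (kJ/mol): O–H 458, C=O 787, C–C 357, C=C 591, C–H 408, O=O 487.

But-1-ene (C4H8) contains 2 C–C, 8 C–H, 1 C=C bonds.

ΔH ≈ −2469 kJ

Bonds broken (reactants):
  C–C: 2 × 357 = 714
  C–H: 8 × 408 = 3264
  C=C: 1 × 591 = 591
  O=O: 6 × 487 = 2922
  Σ(broken) = 7491 kJ
Bonds formed (products):
  C=O: 8 × 787 = 6296
  O–H: 8 × 458 = 3664
  Σ(formed) = 9960 kJ
ΔH = Σ(broken) − Σ(formed) = 7491 − 9960 = −2469 kJ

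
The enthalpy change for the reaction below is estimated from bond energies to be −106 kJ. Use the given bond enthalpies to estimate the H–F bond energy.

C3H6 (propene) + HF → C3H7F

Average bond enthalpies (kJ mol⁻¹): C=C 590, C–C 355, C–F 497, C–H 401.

Let D be the H–F bond energy.
Σ(broken) = 1×355 + 6×401 + 1×590 + 1×D = 3351 + D
Σ(formed) = 2×355 + 1×497 + 7×401 = 4014
ΔH = Σ(broken) − Σ(formed) = (3351 + D) − (4014) = −663 + D
Setting this equal to −106 kJ gives D = 557 kJ/mol.

D(H–F) ≈ 557 kJ/mol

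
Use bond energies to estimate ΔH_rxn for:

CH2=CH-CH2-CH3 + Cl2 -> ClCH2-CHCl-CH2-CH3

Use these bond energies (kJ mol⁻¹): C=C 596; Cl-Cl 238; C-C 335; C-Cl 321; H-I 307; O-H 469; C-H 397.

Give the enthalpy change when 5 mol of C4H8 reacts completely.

Bonds broken (reactants):
  C-C: 2 × 335 = 670
  C-H: 8 × 397 = 3176
  C=C: 1 × 596 = 596
  Cl-Cl: 1 × 238 = 238
  Σ(broken) = 4680 kJ
Bonds formed (products):
  C-C: 3 × 335 = 1005
  C-Cl: 2 × 321 = 642
  C-H: 8 × 397 = 3176
  Σ(formed) = 4823 kJ
ΔH = Σ(broken) − Σ(formed) = 4680 − 4823 = −143 kJ
For 5× the reaction as written: 5 × (−143) = −715 kJ

ΔH = −715 kJ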